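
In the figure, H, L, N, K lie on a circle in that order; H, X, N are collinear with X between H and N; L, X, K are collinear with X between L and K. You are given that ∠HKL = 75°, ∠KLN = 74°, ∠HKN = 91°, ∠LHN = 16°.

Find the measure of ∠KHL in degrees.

1. ∠KHN = 74°  [same arc NK]
2. ∠HNK = 15°  [△HNK]
3. ∠HLK = 15°  [same arc HK]
4. ∠KHL = 90°  [△HLK]

∠KHL = 90°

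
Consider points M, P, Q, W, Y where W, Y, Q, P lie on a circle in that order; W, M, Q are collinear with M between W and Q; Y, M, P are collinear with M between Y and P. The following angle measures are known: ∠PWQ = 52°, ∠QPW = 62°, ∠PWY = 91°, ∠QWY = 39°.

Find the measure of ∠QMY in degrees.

∠QMY = 105°

1. ∠PYQ = 52°  [same arc QP]
2. ∠QYW = 118°  [cyclic WYQP, opposite ∠Y+∠P]
3. ∠WQY = 23°  [△WYQ]
4. ∠QMY = 105°  [△YMQ]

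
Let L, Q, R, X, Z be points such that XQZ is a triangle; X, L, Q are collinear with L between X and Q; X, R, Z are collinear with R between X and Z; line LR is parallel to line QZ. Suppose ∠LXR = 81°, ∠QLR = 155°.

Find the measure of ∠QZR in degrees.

1. ∠RLX = 25°  [linear pair at L on XQ]
2. ∠LRX = 74°  [△XLR]
3. ∠LRZ = 106°  [linear pair at R on XZ]
4. ∠QZR = 74°  [LR∥QZ, co-interior at Z–R]

∠QZR = 74°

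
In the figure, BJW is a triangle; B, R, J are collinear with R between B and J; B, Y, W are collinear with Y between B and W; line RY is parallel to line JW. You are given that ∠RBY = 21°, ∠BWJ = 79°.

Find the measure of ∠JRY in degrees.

∠JRY = 100°

1. ∠JBW = 21°  [R on BJ, Y on BW]
2. ∠BJW = 80°  [△BJW]
3. ∠BRY = 80°  [RY∥JW, corresponding at R]
4. ∠JRY = 100°  [linear pair at R on BJ]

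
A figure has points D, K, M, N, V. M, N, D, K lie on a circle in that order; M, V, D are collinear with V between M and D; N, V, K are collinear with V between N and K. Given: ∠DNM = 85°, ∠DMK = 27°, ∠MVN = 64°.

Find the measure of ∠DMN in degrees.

∠DMN = 58°

1. ∠DNK = 27°  [same arc DK]
2. ∠DVN = 116°  [linear pair at V on MD]
3. ∠MDN = 37°  [△NVD]
4. ∠DMN = 58°  [△MND]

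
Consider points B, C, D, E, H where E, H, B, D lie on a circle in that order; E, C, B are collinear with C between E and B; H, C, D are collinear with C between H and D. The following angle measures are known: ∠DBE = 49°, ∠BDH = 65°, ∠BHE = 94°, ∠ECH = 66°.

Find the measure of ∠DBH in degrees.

1. ∠BEH = 65°  [same arc HB]
2. ∠EBH = 21°  [△EHB]
3. ∠BCH = 114°  [linear pair at C on EB]
4. ∠BHD = 45°  [△HCB]
5. ∠DBH = 70°  [△HBD]

∠DBH = 70°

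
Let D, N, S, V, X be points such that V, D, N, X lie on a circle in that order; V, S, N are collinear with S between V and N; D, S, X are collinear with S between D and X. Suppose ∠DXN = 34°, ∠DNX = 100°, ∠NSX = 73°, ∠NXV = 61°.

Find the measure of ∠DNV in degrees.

1. ∠DVN = 34°  [same arc DN]
2. ∠NDV = 119°  [cyclic VDNX, opposite ∠D+∠X]
3. ∠DNV = 27°  [△VDN]

∠DNV = 27°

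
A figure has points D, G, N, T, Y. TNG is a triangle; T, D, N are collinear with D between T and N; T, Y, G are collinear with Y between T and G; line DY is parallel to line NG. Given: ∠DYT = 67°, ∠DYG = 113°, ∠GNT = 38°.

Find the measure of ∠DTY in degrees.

1. ∠NGT = 67°  [DY∥NG, corresponding at Y]
2. ∠GTN = 75°  [△TNG]
3. ∠DTY = 75°  [D on TN, Y on TG]

∠DTY = 75°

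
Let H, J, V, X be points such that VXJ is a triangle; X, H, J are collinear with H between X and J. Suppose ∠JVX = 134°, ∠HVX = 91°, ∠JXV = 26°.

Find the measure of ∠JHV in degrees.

1. ∠HXV = 26°  [H on ray XJ]
2. ∠VHX = 63°  [△VXH]
3. ∠JHV = 117°  [linear pair at H on XJ]

∠JHV = 117°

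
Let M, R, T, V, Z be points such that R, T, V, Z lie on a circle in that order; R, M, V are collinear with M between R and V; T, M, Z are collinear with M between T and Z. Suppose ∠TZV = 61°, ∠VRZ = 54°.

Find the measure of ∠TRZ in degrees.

∠TRZ = 115°

1. ∠VTZ = 54°  [same arc VZ]
2. ∠TVZ = 65°  [△TVZ]
3. ∠TRZ = 115°  [cyclic RTVZ, opposite ∠R+∠V]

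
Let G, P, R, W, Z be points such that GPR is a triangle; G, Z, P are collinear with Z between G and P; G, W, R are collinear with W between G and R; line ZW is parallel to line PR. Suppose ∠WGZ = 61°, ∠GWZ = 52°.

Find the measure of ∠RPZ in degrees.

∠RPZ = 67°

1. ∠GZW = 67°  [△GZW]
2. ∠PZW = 113°  [linear pair at Z on GP]
3. ∠RPZ = 67°  [ZW∥PR, co-interior at P–Z]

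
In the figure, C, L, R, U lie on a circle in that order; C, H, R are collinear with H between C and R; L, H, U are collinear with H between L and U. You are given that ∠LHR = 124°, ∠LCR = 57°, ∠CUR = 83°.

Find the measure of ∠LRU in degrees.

1. ∠LUR = 57°  [same arc LR]
2. ∠CLR = 97°  [cyclic CLRU, opposite ∠L+∠U]
3. ∠CRL = 26°  [△CLR]
4. ∠RLU = 30°  [△LHR]
5. ∠LRU = 93°  [△LRU]

∠LRU = 93°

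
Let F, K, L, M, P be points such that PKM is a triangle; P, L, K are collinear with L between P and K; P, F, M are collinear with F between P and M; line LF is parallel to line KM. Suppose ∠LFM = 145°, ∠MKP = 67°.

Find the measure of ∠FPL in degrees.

∠FPL = 78°

1. ∠LFP = 35°  [linear pair at F on PM]
2. ∠FLP = 67°  [LF∥KM, corresponding at L]
3. ∠FPL = 78°  [△PLF]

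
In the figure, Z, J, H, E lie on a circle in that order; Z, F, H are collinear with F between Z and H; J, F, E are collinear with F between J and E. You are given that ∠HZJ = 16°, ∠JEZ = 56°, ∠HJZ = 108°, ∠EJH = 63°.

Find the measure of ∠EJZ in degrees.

∠EJZ = 45°

1. ∠HEZ = 72°  [cyclic ZJHE, opposite ∠J+∠E]
2. ∠EZH = 63°  [same arc HE]
3. ∠EHZ = 45°  [△ZHE]
4. ∠EJZ = 45°  [same arc ZE]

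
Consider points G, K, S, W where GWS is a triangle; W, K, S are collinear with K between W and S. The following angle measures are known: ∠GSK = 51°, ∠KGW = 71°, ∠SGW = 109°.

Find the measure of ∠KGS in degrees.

∠KGS = 38°

1. ∠GSW = 51°  [K on ray SW]
2. ∠GWS = 20°  [△GWS]
3. ∠GWK = 20°  [K on ray WS]
4. ∠GKW = 89°  [△GWK]
5. ∠GKS = 91°  [linear pair at K on WS]
6. ∠KGS = 38°  [△GKS]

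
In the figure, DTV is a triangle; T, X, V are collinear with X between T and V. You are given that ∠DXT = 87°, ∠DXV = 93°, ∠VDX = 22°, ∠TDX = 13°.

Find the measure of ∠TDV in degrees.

∠TDV = 35°

1. ∠DTX = 80°  [△DTX]
2. ∠DVX = 65°  [△DXV]
3. ∠DTV = 80°  [X on ray TV]
4. ∠DVT = 65°  [X on ray VT]
5. ∠TDV = 35°  [△DTV]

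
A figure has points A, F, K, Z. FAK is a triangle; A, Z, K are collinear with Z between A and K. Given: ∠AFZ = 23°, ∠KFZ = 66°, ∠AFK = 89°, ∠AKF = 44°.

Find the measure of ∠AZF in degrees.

1. ∠FAK = 47°  [△FAK]
2. ∠FAZ = 47°  [Z on ray AK]
3. ∠AZF = 110°  [△FAZ]

∠AZF = 110°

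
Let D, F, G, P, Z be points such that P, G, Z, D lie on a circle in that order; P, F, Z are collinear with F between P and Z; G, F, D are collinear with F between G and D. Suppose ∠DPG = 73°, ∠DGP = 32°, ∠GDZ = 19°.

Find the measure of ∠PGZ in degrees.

1. ∠GDP = 75°  [△PGD]
2. ∠GPZ = 19°  [same arc GZ]
3. ∠GZP = 75°  [same arc PG]
4. ∠PGZ = 86°  [△PGZ]

∠PGZ = 86°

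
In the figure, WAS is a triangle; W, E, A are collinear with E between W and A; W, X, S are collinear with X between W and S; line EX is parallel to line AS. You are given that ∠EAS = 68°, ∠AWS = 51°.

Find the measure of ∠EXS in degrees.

1. ∠SAW = 68°  [E on ray AW]
2. ∠ASW = 61°  [△WAS]
3. ∠EXW = 61°  [EX∥AS, corresponding at X]
4. ∠EXS = 119°  [linear pair at X on WS]

∠EXS = 119°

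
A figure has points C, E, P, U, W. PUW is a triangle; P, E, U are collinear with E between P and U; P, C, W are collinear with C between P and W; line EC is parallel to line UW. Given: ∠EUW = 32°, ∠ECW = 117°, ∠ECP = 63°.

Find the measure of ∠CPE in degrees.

1. ∠PUW = 32°  [E on ray UP]
2. ∠PWU = 63°  [EC∥UW, corresponding at C]
3. ∠UPW = 85°  [△PUW]
4. ∠CPE = 85°  [E on PU, C on PW]

∠CPE = 85°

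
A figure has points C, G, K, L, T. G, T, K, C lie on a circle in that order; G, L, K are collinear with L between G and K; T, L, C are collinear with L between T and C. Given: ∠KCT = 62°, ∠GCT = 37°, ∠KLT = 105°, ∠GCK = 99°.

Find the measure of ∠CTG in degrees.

1. ∠KGT = 62°  [same arc TK]
2. ∠GLT = 75°  [linear pair at L on GK]
3. ∠CTG = 43°  [△GLT]

∠CTG = 43°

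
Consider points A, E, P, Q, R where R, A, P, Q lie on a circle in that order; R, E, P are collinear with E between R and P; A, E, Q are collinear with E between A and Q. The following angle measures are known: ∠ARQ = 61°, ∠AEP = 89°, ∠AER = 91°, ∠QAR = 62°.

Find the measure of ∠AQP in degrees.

∠AQP = 27°

1. ∠PEQ = 91°  [vertical angles at E]
2. ∠QPR = 62°  [same arc RQ]
3. ∠AQP = 27°  [△PEQ]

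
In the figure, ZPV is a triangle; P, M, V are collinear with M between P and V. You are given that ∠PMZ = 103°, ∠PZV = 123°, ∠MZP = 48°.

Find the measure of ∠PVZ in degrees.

1. ∠MPZ = 29°  [△ZPM]
2. ∠VPZ = 29°  [M on ray PV]
3. ∠PVZ = 28°  [△ZPV]

∠PVZ = 28°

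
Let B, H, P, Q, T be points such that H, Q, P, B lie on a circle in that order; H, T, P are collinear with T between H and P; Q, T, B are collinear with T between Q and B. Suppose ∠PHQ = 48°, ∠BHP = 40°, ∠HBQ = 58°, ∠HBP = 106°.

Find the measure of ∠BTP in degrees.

∠BTP = 98°

1. ∠PBQ = 48°  [same arc QP]
2. ∠BPH = 34°  [△HPB]
3. ∠BTP = 98°  [△PTB]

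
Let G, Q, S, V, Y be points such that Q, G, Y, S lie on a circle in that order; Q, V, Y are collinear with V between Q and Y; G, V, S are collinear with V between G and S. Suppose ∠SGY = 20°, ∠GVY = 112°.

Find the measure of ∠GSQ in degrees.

1. ∠SQY = 20°  [same arc YS]
2. ∠QVS = 112°  [vertical angles at V]
3. ∠GSQ = 48°  [△QVS]

∠GSQ = 48°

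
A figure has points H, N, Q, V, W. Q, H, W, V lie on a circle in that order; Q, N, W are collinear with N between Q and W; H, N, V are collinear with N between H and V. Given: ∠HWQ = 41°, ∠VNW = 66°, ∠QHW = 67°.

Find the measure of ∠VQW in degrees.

∠VQW = 25°

1. ∠HVQ = 41°  [same arc QH]
2. ∠QNV = 114°  [linear pair at N on QW]
3. ∠VQW = 25°  [△QNV]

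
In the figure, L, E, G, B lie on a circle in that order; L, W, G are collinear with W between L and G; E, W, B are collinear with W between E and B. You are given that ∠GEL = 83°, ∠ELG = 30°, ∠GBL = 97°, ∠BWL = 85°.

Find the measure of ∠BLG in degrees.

∠BLG = 28°

1. ∠EGL = 67°  [△LEG]
2. ∠EBL = 67°  [same arc LE]
3. ∠BLG = 28°  [△LWB]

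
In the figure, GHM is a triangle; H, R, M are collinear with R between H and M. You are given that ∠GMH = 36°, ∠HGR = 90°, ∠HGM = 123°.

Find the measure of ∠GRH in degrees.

1. ∠GHM = 21°  [△GHM]
2. ∠GHR = 21°  [R on ray HM]
3. ∠GRH = 69°  [△GHR]

∠GRH = 69°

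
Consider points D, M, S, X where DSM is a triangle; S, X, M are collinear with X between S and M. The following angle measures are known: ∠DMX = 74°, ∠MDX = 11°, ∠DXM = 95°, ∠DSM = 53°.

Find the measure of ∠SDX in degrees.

1. ∠DXS = 85°  [linear pair at X on SM]
2. ∠DSX = 53°  [X on ray SM]
3. ∠SDX = 42°  [△DSX]

∠SDX = 42°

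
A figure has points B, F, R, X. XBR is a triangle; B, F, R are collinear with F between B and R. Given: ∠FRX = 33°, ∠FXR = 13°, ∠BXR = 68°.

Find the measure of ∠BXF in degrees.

∠BXF = 55°

1. ∠RFX = 134°  [△XFR]
2. ∠BRX = 33°  [F on ray RB]
3. ∠RBX = 79°  [△XBR]
4. ∠BFX = 46°  [linear pair at F on BR]
5. ∠FBX = 79°  [F on ray BR]
6. ∠BXF = 55°  [△XBF]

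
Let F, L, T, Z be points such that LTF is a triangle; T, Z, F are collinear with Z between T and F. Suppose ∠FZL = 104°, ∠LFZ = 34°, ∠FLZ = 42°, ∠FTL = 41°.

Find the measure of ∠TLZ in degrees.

∠TLZ = 63°

1. ∠LZT = 76°  [linear pair at Z on TF]
2. ∠LTZ = 41°  [Z on ray TF]
3. ∠TLZ = 63°  [△LTZ]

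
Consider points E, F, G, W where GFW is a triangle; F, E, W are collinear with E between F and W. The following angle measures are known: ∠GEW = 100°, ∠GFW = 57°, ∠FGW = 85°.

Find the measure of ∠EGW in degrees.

1. ∠FWG = 38°  [△GFW]
2. ∠EWG = 38°  [E on ray WF]
3. ∠EGW = 42°  [△GEW]

∠EGW = 42°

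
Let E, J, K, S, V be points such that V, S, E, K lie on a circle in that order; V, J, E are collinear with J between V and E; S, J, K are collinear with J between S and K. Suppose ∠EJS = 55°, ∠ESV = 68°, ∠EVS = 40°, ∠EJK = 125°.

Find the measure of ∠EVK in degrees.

1. ∠EKV = 112°  [cyclic VSEK, opposite ∠S+∠K]
2. ∠EKS = 40°  [same arc SE]
3. ∠KEV = 15°  [△EJK]
4. ∠EVK = 53°  [△VEK]

∠EVK = 53°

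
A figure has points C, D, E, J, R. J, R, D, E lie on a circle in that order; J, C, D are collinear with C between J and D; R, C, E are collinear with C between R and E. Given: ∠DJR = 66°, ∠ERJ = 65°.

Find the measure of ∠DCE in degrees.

∠DCE = 49°

1. ∠DER = 66°  [same arc RD]
2. ∠EDJ = 65°  [same arc JE]
3. ∠DCE = 49°  [△DCE]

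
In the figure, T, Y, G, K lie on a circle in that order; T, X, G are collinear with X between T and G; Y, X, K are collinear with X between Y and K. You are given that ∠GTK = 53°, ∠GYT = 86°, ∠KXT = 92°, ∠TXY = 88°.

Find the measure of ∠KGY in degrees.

1. ∠GYK = 53°  [same arc GK]
2. ∠GKT = 94°  [cyclic TYGK, opposite ∠Y+∠K]
3. ∠GXK = 88°  [linear pair at X on TG]
4. ∠KGT = 33°  [△TGK]
5. ∠GKY = 59°  [△GXK]
6. ∠KGY = 68°  [△YGK]

∠KGY = 68°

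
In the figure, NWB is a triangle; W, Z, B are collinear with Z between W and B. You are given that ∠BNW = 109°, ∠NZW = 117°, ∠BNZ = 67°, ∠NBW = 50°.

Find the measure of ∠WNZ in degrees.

1. ∠BWN = 21°  [△NWB]
2. ∠NWZ = 21°  [Z on ray WB]
3. ∠WNZ = 42°  [△NWZ]

∠WNZ = 42°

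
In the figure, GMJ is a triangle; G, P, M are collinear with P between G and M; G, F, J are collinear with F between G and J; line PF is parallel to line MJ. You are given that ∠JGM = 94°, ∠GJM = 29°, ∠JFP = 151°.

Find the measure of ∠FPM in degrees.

∠FPM = 123°

1. ∠GMJ = 57°  [△GMJ]
2. ∠FPG = 57°  [PF∥MJ, corresponding at P]
3. ∠FPM = 123°  [linear pair at P on GM]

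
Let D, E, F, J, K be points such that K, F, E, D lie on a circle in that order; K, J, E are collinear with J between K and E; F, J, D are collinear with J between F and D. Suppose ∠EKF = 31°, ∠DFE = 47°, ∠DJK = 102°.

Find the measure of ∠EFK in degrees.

1. ∠EDF = 31°  [same arc FE]
2. ∠DKE = 47°  [same arc ED]
3. ∠DJE = 78°  [linear pair at J on KE]
4. ∠DEK = 71°  [△EJD]
5. ∠EDK = 62°  [△KED]
6. ∠EFK = 118°  [cyclic KFED, opposite ∠F+∠D]

∠EFK = 118°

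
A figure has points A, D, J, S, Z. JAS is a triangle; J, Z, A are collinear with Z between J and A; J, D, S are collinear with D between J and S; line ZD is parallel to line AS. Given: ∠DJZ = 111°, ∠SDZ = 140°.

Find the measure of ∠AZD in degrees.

∠AZD = 151°

1. ∠JDZ = 40°  [linear pair at D on JS]
2. ∠DZJ = 29°  [△JZD]
3. ∠AZD = 151°  [linear pair at Z on JA]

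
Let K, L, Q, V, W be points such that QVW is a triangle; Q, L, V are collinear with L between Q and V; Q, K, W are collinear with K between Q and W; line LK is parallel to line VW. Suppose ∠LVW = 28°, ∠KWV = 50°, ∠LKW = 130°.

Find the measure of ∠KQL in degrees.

1. ∠QVW = 28°  [L on ray VQ]
2. ∠LKQ = 50°  [linear pair at K on QW]
3. ∠KLQ = 28°  [LK∥VW, corresponding at L]
4. ∠KQL = 102°  [△QLK]

∠KQL = 102°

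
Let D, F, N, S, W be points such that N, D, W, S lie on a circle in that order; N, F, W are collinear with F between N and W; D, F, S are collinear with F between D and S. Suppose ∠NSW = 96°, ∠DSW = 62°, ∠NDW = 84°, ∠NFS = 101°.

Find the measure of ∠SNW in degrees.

∠SNW = 45°

1. ∠DNW = 62°  [same arc DW]
2. ∠DWN = 34°  [△NDW]
3. ∠DSN = 34°  [same arc ND]
4. ∠SNW = 45°  [△NFS]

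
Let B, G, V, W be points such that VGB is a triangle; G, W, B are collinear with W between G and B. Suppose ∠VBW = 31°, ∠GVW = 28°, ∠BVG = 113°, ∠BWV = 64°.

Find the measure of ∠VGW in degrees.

∠VGW = 36°

1. ∠GBV = 31°  [W on ray BG]
2. ∠BGV = 36°  [△VGB]
3. ∠VGW = 36°  [W on ray GB]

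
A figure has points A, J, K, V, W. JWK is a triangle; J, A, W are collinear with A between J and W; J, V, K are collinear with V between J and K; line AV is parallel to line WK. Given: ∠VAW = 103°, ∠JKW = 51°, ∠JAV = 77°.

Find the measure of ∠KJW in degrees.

1. ∠AVJ = 51°  [AV∥WK, corresponding at V]
2. ∠AJV = 52°  [△JAV]
3. ∠KJW = 52°  [A on JW, V on JK]

∠KJW = 52°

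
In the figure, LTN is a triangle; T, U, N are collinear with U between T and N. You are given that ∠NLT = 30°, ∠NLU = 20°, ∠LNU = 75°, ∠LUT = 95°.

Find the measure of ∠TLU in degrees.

∠TLU = 10°

1. ∠LNT = 75°  [U on ray NT]
2. ∠LTN = 75°  [△LTN]
3. ∠LTU = 75°  [U on ray TN]
4. ∠TLU = 10°  [△LTU]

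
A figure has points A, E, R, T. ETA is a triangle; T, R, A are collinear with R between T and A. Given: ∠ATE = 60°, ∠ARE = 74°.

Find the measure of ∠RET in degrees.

∠RET = 14°

1. ∠ETR = 60°  [R on ray TA]
2. ∠ERT = 106°  [linear pair at R on TA]
3. ∠RET = 14°  [△ETR]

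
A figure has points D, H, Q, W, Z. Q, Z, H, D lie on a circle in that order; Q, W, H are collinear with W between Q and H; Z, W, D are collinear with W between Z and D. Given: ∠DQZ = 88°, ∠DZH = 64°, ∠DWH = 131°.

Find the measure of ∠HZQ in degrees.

1. ∠DHZ = 92°  [cyclic QZHD, opposite ∠Q+∠H]
2. ∠DQH = 64°  [same arc HD]
3. ∠HDZ = 24°  [△ZHD]
4. ∠DHQ = 25°  [△HWD]
5. ∠HDQ = 91°  [△QHD]
6. ∠HZQ = 89°  [cyclic QZHD, opposite ∠Z+∠D]

∠HZQ = 89°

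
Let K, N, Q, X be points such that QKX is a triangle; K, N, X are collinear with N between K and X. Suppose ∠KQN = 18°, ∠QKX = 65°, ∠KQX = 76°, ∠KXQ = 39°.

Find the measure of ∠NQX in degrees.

∠NQX = 58°

1. ∠NKQ = 65°  [N on ray KX]
2. ∠NXQ = 39°  [N on ray XK]
3. ∠KNQ = 97°  [△QKN]
4. ∠QNX = 83°  [linear pair at N on KX]
5. ∠NQX = 58°  [△QNX]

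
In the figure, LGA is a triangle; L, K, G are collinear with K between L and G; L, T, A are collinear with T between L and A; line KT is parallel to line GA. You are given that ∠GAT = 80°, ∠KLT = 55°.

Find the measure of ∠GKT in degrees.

1. ∠GAL = 80°  [T on ray AL]
2. ∠ALG = 55°  [K on LG, T on LA]
3. ∠AGL = 45°  [△LGA]
4. ∠LKT = 45°  [KT∥GA, corresponding at K]
5. ∠GKT = 135°  [linear pair at K on LG]

∠GKT = 135°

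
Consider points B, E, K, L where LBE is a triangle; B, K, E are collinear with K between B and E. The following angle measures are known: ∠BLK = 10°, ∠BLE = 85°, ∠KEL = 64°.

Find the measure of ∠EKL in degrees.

∠EKL = 41°

1. ∠BEL = 64°  [K on ray EB]
2. ∠EBL = 31°  [△LBE]
3. ∠KBL = 31°  [K on ray BE]
4. ∠BKL = 139°  [△LBK]
5. ∠EKL = 41°  [linear pair at K on BE]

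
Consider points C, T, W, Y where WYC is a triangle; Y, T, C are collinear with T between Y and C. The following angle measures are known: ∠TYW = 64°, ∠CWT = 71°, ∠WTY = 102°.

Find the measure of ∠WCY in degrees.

∠WCY = 31°

1. ∠CTW = 78°  [linear pair at T on YC]
2. ∠TCW = 31°  [△WTC]
3. ∠WCY = 31°  [T on ray CY]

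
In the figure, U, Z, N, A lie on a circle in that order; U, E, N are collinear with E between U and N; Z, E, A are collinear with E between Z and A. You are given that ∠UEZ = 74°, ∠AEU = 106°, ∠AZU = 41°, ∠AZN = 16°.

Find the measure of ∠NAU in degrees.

∠NAU = 123°

1. ∠ANU = 41°  [same arc UA]
2. ∠AUN = 16°  [same arc NA]
3. ∠NAU = 123°  [△UNA]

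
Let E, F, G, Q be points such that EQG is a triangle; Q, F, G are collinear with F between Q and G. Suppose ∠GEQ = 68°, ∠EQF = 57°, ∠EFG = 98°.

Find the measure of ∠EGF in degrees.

1. ∠EQG = 57°  [F on ray QG]
2. ∠EGQ = 55°  [△EQG]
3. ∠EGF = 55°  [F on ray GQ]

∠EGF = 55°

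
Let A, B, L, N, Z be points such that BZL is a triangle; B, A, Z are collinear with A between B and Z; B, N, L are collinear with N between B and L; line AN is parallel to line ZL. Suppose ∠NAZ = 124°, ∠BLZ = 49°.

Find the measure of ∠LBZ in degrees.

1. ∠BAN = 56°  [linear pair at A on BZ]
2. ∠ANB = 49°  [AN∥ZL, corresponding at N]
3. ∠ABN = 75°  [△BAN]
4. ∠LBZ = 75°  [A on BZ, N on BL]

∠LBZ = 75°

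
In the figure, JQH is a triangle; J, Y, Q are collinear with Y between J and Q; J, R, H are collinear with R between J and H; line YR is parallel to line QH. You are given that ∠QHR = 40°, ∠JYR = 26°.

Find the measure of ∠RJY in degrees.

∠RJY = 114°

1. ∠JHQ = 40°  [R on ray HJ]
2. ∠HQJ = 26°  [YR∥QH, corresponding at Y]
3. ∠HJQ = 114°  [△JQH]
4. ∠RJY = 114°  [Y on JQ, R on JH]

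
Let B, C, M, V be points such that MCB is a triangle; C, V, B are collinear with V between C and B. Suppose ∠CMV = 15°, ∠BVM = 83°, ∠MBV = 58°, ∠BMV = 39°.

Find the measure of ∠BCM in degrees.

∠BCM = 68°

1. ∠CVM = 97°  [linear pair at V on CB]
2. ∠MCV = 68°  [△MCV]
3. ∠BCM = 68°  [V on ray CB]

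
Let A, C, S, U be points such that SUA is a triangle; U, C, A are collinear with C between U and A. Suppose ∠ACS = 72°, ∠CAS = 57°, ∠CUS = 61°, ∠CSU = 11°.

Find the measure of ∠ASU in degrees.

1. ∠SAU = 57°  [C on ray AU]
2. ∠AUS = 61°  [C on ray UA]
3. ∠ASU = 62°  [△SUA]

∠ASU = 62°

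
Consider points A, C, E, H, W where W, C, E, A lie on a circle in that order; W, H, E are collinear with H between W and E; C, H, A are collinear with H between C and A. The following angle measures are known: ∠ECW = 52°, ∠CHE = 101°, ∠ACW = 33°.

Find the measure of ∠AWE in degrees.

1. ∠EAW = 128°  [cyclic WCEA, opposite ∠C+∠A]
2. ∠AEW = 33°  [same arc WA]
3. ∠AWE = 19°  [△WEA]

∠AWE = 19°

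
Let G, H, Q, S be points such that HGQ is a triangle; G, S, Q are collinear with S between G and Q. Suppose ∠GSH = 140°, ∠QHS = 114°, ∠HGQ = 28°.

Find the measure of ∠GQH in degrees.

1. ∠HSQ = 40°  [linear pair at S on GQ]
2. ∠HQS = 26°  [△HSQ]
3. ∠GQH = 26°  [S on ray QG]

∠GQH = 26°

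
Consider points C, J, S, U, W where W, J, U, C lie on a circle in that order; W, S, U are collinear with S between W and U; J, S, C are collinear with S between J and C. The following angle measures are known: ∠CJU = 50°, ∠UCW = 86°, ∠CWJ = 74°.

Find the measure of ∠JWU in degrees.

1. ∠CUJ = 106°  [cyclic WJUC, opposite ∠W+∠U]
2. ∠JCU = 24°  [△JUC]
3. ∠JWU = 24°  [same arc JU]

∠JWU = 24°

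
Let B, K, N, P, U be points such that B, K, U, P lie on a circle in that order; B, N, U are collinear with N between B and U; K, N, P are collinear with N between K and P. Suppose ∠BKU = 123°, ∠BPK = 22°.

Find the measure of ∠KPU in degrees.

∠KPU = 35°

1. ∠BUK = 22°  [same arc BK]
2. ∠KBU = 35°  [△BKU]
3. ∠KPU = 35°  [same arc KU]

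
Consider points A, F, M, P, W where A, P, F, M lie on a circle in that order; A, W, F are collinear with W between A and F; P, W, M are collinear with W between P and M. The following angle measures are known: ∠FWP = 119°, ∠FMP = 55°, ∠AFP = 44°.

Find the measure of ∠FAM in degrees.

∠FAM = 17°

1. ∠AWM = 119°  [vertical angles at W]
2. ∠AMP = 44°  [same arc AP]
3. ∠FAM = 17°  [△AWM]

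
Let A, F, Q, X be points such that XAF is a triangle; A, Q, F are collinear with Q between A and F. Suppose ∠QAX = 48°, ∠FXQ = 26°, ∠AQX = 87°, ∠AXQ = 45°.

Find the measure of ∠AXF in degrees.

1. ∠FAX = 48°  [Q on ray AF]
2. ∠FQX = 93°  [linear pair at Q on AF]
3. ∠QFX = 61°  [△XQF]
4. ∠AFX = 61°  [Q on ray FA]
5. ∠AXF = 71°  [△XAF]

∠AXF = 71°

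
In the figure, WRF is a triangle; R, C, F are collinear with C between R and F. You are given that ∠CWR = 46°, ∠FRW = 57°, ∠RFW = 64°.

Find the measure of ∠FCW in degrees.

1. ∠CRW = 57°  [C on ray RF]
2. ∠RCW = 77°  [△WRC]
3. ∠FCW = 103°  [linear pair at C on RF]

∠FCW = 103°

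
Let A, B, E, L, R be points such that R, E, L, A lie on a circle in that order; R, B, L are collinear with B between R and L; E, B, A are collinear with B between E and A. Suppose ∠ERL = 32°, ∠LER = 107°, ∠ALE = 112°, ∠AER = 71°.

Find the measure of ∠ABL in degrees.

1. ∠EAL = 32°  [same arc EL]
2. ∠ALR = 71°  [same arc RA]
3. ∠ABL = 77°  [△LBA]

∠ABL = 77°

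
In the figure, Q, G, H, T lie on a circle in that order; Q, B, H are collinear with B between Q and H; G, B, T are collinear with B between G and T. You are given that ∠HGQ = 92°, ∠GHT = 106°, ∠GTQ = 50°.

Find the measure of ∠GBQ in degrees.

∠GBQ = 86°

1. ∠GQT = 74°  [cyclic QGHT, opposite ∠Q+∠H]
2. ∠GHQ = 50°  [same arc QG]
3. ∠QGT = 56°  [△QGT]
4. ∠GQH = 38°  [△QGH]
5. ∠GBQ = 86°  [△QBG]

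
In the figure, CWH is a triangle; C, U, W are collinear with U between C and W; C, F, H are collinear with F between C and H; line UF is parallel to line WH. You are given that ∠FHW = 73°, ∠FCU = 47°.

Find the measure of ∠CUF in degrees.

∠CUF = 60°

1. ∠CHW = 73°  [F on ray HC]
2. ∠HCW = 47°  [U on CW, F on CH]
3. ∠CWH = 60°  [△CWH]
4. ∠CUF = 60°  [UF∥WH, corresponding at U]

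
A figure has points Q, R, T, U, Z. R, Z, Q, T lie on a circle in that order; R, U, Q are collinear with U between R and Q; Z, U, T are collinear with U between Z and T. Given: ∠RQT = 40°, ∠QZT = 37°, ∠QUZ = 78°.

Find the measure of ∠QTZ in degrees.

1. ∠RZT = 40°  [same arc RT]
2. ∠RUZ = 102°  [linear pair at U on RQ]
3. ∠QRZ = 38°  [△RUZ]
4. ∠QTZ = 38°  [same arc ZQ]

∠QTZ = 38°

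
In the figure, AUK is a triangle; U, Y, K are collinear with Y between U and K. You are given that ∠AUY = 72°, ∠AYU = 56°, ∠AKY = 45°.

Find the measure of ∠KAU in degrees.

∠KAU = 63°

1. ∠AUK = 72°  [Y on ray UK]
2. ∠AKU = 45°  [Y on ray KU]
3. ∠KAU = 63°  [△AUK]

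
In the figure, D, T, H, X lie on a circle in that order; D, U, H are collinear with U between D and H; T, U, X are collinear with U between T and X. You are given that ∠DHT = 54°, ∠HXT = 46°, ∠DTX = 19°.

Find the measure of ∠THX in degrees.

1. ∠DXT = 54°  [same arc DT]
2. ∠TDX = 107°  [△DTX]
3. ∠THX = 73°  [cyclic DTHX, opposite ∠D+∠H]

∠THX = 73°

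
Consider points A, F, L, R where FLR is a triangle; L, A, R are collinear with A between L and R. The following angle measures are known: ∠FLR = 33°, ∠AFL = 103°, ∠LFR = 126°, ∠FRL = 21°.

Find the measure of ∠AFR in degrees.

∠AFR = 23°

1. ∠ALF = 33°  [A on ray LR]
2. ∠FAL = 44°  [△FLA]
3. ∠ARF = 21°  [A on ray RL]
4. ∠FAR = 136°  [linear pair at A on LR]
5. ∠AFR = 23°  [△FAR]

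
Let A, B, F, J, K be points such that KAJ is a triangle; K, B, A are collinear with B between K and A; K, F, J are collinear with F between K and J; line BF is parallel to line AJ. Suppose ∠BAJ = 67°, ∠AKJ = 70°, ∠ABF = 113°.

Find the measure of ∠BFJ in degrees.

1. ∠JAK = 67°  [B on ray AK]
2. ∠AJK = 43°  [△KAJ]
3. ∠BFK = 43°  [BF∥AJ, corresponding at F]
4. ∠BFJ = 137°  [linear pair at F on KJ]

∠BFJ = 137°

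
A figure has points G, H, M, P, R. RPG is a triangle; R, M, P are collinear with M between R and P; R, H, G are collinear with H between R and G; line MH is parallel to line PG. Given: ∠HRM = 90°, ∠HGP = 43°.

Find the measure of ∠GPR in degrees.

1. ∠GRP = 90°  [M on RP, H on RG]
2. ∠PGR = 43°  [H on ray GR]
3. ∠GPR = 47°  [△RPG]

∠GPR = 47°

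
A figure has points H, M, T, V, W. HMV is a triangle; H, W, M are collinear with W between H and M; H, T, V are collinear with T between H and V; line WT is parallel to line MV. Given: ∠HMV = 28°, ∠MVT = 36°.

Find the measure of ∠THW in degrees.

1. ∠HVM = 36°  [T on ray VH]
2. ∠MHV = 116°  [△HMV]
3. ∠THW = 116°  [W on HM, T on HV]

∠THW = 116°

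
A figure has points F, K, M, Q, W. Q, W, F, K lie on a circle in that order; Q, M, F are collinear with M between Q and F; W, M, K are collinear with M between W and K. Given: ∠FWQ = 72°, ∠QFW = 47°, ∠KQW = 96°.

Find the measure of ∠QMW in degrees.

1. ∠FQW = 61°  [△QWF]
2. ∠QKW = 47°  [same arc QW]
3. ∠KWQ = 37°  [△QWK]
4. ∠QMW = 82°  [△QMW]

∠QMW = 82°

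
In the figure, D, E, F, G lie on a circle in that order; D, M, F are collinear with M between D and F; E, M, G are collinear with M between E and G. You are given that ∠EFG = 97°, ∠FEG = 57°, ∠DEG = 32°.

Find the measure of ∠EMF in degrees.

∠EMF = 58°

1. ∠EDG = 83°  [cyclic DEFG, opposite ∠D+∠F]
2. ∠FDG = 57°  [same arc FG]
3. ∠DGE = 65°  [△DEG]
4. ∠DMG = 58°  [△DMG]
5. ∠EMF = 58°  [vertical angles at M]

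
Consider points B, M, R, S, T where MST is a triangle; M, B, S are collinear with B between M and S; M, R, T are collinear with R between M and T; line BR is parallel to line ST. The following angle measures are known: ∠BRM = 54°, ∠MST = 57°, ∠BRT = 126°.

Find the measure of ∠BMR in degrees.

1. ∠MTS = 54°  [BR∥ST, corresponding at R]
2. ∠SMT = 69°  [△MST]
3. ∠BMR = 69°  [B on MS, R on MT]

∠BMR = 69°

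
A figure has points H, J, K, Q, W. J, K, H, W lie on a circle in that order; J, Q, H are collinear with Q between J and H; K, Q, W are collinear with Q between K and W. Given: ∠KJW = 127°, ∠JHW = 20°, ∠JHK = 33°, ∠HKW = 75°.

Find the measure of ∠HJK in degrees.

1. ∠KHW = 53°  [cyclic JKHW, opposite ∠J+∠H]
2. ∠HWK = 52°  [△KHW]
3. ∠HJK = 52°  [same arc KH]

∠HJK = 52°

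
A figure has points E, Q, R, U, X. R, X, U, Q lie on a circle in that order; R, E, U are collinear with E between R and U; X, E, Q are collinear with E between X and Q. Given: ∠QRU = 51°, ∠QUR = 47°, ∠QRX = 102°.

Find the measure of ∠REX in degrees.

1. ∠QXU = 51°  [same arc UQ]
2. ∠QXR = 47°  [same arc RQ]
3. ∠QUX = 78°  [cyclic RXUQ, opposite ∠R+∠U]
4. ∠UQX = 51°  [△XUQ]
5. ∠URX = 51°  [same arc XU]
6. ∠REX = 82°  [△REX]

∠REX = 82°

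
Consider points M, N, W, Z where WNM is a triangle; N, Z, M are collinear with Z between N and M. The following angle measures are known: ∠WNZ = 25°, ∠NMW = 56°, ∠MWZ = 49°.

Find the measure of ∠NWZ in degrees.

∠NWZ = 50°

1. ∠WMZ = 56°  [Z on ray MN]
2. ∠MZW = 75°  [△WZM]
3. ∠NZW = 105°  [linear pair at Z on NM]
4. ∠NWZ = 50°  [△WNZ]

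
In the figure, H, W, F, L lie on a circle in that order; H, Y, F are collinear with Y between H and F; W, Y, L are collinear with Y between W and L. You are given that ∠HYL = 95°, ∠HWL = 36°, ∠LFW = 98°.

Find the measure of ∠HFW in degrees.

1. ∠LHW = 82°  [cyclic HWFL, opposite ∠H+∠F]
2. ∠HLW = 62°  [△HWL]
3. ∠HFW = 62°  [same arc HW]

∠HFW = 62°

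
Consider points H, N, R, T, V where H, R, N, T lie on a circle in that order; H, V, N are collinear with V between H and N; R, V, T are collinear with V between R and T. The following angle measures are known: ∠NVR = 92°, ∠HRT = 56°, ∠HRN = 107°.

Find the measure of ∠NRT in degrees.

1. ∠HVR = 88°  [linear pair at V on HN]
2. ∠NHR = 36°  [△HVR]
3. ∠HNR = 37°  [△HRN]
4. ∠NRT = 51°  [△RVN]

∠NRT = 51°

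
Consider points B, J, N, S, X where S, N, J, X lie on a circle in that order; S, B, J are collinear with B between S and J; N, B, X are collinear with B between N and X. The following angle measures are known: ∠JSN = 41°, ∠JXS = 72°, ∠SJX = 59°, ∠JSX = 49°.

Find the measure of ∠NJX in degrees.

∠NJX = 90°

1. ∠JXN = 41°  [same arc NJ]
2. ∠JNX = 49°  [same arc JX]
3. ∠NJX = 90°  [△NJX]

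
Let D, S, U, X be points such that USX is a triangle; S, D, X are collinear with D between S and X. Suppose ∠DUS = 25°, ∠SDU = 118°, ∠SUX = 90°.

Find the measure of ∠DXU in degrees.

∠DXU = 53°

1. ∠DSU = 37°  [△USD]
2. ∠USX = 37°  [D on ray SX]
3. ∠SXU = 53°  [△USX]
4. ∠DXU = 53°  [D on ray XS]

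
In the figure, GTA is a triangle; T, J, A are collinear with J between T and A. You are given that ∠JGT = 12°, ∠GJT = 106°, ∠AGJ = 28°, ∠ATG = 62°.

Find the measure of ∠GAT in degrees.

∠GAT = 78°

1. ∠AJG = 74°  [linear pair at J on TA]
2. ∠GAJ = 78°  [△GJA]
3. ∠GAT = 78°  [J on ray AT]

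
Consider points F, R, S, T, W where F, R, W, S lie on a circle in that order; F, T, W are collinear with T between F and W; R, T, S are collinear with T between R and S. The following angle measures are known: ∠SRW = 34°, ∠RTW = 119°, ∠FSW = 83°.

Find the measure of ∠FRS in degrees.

1. ∠FWR = 27°  [△RTW]
2. ∠FTR = 61°  [linear pair at T on FW]
3. ∠FRW = 97°  [cyclic FRWS, opposite ∠R+∠S]
4. ∠RFW = 56°  [△FRW]
5. ∠FRS = 63°  [△FTR]

∠FRS = 63°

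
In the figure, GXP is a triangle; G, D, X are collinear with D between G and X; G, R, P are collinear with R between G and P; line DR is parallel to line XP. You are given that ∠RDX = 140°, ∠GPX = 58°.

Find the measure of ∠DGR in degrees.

∠DGR = 82°

1. ∠GDR = 40°  [linear pair at D on GX]
2. ∠DRG = 58°  [DR∥XP, corresponding at R]
3. ∠DGR = 82°  [△GDR]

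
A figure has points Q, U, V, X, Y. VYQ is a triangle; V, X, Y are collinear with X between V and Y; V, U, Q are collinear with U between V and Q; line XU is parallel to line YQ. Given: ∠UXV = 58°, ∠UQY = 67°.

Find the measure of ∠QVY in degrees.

∠QVY = 55°

1. ∠QYV = 58°  [XU∥YQ, corresponding at X]
2. ∠VQY = 67°  [U on ray QV]
3. ∠QVY = 55°  [△VYQ]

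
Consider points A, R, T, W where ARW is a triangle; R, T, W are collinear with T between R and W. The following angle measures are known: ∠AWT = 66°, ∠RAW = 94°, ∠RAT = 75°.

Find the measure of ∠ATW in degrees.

1. ∠AWR = 66°  [T on ray WR]
2. ∠ARW = 20°  [△ARW]
3. ∠ART = 20°  [T on ray RW]
4. ∠ATR = 85°  [△ART]
5. ∠ATW = 95°  [linear pair at T on RW]

∠ATW = 95°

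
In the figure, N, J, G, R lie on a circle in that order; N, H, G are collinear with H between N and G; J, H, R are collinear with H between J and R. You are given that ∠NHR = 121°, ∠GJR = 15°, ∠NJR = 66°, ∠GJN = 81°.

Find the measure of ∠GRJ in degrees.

1. ∠GHR = 59°  [linear pair at H on NG]
2. ∠NGR = 66°  [same arc NR]
3. ∠GRJ = 55°  [△GHR]

∠GRJ = 55°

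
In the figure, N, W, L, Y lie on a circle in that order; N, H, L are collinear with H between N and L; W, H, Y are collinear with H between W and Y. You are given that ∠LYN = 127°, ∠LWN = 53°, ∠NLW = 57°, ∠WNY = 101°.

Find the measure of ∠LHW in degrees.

∠LHW = 92°

1. ∠LNW = 70°  [△NWL]
2. ∠NYW = 57°  [same arc NW]
3. ∠NWY = 22°  [△NWY]
4. ∠NHW = 88°  [△NHW]
5. ∠LHW = 92°  [linear pair at H on NL]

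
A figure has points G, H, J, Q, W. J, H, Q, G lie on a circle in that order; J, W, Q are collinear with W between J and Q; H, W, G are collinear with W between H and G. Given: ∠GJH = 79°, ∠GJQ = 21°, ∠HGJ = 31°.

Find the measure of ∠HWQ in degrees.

1. ∠GHQ = 21°  [same arc QG]
2. ∠HQJ = 31°  [same arc JH]
3. ∠HWQ = 128°  [△HWQ]

∠HWQ = 128°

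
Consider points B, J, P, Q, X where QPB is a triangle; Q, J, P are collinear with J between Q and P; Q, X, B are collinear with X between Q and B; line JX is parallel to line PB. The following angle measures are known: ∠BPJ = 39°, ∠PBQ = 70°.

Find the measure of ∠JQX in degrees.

∠JQX = 71°

1. ∠BPQ = 39°  [J on ray PQ]
2. ∠BQP = 71°  [△QPB]
3. ∠JQX = 71°  [J on QP, X on QB]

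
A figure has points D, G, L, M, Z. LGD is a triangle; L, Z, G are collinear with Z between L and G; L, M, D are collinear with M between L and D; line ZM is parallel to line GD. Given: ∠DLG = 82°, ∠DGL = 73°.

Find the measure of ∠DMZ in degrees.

∠DMZ = 155°

1. ∠GDL = 25°  [△LGD]
2. ∠LMZ = 25°  [ZM∥GD, corresponding at M]
3. ∠DMZ = 155°  [linear pair at M on LD]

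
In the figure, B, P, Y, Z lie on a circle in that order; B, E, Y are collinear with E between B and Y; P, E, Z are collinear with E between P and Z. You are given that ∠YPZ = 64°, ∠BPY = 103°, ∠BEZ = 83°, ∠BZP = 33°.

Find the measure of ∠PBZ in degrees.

∠PBZ = 108°

1. ∠YBZ = 64°  [same arc YZ]
2. ∠BZY = 77°  [cyclic BPYZ, opposite ∠P+∠Z]
3. ∠BYZ = 39°  [△BYZ]
4. ∠BPZ = 39°  [same arc BZ]
5. ∠PBZ = 108°  [△BPZ]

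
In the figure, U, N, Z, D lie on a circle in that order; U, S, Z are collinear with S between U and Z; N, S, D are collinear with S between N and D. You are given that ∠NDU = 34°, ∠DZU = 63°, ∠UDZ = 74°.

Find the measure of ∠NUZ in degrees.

1. ∠NZU = 34°  [same arc UN]
2. ∠UNZ = 106°  [cyclic UNZD, opposite ∠N+∠D]
3. ∠NUZ = 40°  [△UNZ]

∠NUZ = 40°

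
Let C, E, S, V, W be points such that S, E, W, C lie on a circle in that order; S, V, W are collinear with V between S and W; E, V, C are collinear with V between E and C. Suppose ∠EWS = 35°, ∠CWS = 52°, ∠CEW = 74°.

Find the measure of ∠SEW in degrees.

∠SEW = 126°

1. ∠EVW = 71°  [△EVW]
2. ∠CES = 52°  [same arc SC]
3. ∠EVS = 109°  [linear pair at V on SW]
4. ∠ESW = 19°  [△SVE]
5. ∠SEW = 126°  [△SEW]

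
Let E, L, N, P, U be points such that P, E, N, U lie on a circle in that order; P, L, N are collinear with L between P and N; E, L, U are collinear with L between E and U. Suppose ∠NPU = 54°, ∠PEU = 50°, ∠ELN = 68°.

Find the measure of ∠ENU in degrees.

1. ∠NEU = 54°  [same arc NU]
2. ∠PNU = 50°  [same arc PU]
3. ∠PLU = 68°  [vertical angles at L]
4. ∠NLU = 112°  [linear pair at L on PN]
5. ∠EUN = 18°  [△NLU]
6. ∠ENU = 108°  [△ENU]

∠ENU = 108°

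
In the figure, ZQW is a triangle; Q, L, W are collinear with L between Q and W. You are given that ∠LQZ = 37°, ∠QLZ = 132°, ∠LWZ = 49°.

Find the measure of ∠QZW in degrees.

∠QZW = 94°

1. ∠WQZ = 37°  [L on ray QW]
2. ∠QWZ = 49°  [L on ray WQ]
3. ∠QZW = 94°  [△ZQW]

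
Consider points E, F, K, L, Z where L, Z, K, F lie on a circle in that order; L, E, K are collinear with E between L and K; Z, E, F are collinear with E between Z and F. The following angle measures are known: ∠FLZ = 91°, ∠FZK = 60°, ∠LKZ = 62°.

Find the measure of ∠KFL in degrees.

∠KFL = 93°

1. ∠FKZ = 89°  [cyclic LZKF, opposite ∠L+∠K]
2. ∠KFZ = 31°  [△ZKF]
3. ∠KLZ = 31°  [same arc ZK]
4. ∠KZL = 87°  [△LZK]
5. ∠KFL = 93°  [cyclic LZKF, opposite ∠Z+∠F]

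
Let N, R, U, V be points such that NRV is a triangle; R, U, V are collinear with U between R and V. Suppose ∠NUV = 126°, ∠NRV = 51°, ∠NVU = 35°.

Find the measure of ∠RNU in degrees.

∠RNU = 75°

1. ∠NUR = 54°  [linear pair at U on RV]
2. ∠NRU = 51°  [U on ray RV]
3. ∠RNU = 75°  [△NRU]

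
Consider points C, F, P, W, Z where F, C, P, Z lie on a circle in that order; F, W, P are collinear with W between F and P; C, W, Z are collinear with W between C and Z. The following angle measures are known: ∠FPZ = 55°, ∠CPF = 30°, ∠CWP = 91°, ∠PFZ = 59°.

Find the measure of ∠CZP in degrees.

1. ∠FCZ = 55°  [same arc FZ]
2. ∠CWF = 89°  [linear pair at W on FP]
3. ∠CFP = 36°  [△FWC]
4. ∠CZP = 36°  [same arc CP]

∠CZP = 36°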